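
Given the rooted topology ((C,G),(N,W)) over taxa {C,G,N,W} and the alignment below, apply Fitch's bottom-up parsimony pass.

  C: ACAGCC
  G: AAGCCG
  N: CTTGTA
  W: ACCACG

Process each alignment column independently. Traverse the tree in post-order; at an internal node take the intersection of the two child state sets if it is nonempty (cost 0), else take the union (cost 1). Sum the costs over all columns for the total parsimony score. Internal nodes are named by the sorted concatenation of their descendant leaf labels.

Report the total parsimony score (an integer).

11

CG@0: {A} ∩ {A} = {A} (intersection, +0)
NW@0: {C} ∪ {A} = {A,C} (union, +1)
CGNW@0: {A} ∩ {A,C} = {A} (intersection, +0)
CG@1: {C} ∪ {A} = {A,C} (union, +1)
NW@1: {T} ∪ {C} = {C,T} (union, +1)
CGNW@1: {A,C} ∩ {C,T} = {C} (intersection, +0)
CG@2: {A} ∪ {G} = {A,G} (union, +1)
NW@2: {T} ∪ {C} = {C,T} (union, +1)
CGNW@2: {A,G} ∪ {C,T} = {A,C,G,T} (union, +1)
CG@3: {G} ∪ {C} = {C,G} (union, +1)
NW@3: {G} ∪ {A} = {A,G} (union, +1)
CGNW@3: {C,G} ∩ {A,G} = {G} (intersection, +0)
CG@4: {C} ∩ {C} = {C} (intersection, +0)
NW@4: {T} ∪ {C} = {C,T} (union, +1)
CGNW@4: {C} ∩ {C,T} = {C} (intersection, +0)
CG@5: {C} ∪ {G} = {C,G} (union, +1)
NW@5: {A} ∪ {G} = {A,G} (union, +1)
CGNW@5: {C,G} ∩ {A,G} = {G} (intersection, +0)
per-site changes: [1, 2, 3, 2, 1, 2]; total = 11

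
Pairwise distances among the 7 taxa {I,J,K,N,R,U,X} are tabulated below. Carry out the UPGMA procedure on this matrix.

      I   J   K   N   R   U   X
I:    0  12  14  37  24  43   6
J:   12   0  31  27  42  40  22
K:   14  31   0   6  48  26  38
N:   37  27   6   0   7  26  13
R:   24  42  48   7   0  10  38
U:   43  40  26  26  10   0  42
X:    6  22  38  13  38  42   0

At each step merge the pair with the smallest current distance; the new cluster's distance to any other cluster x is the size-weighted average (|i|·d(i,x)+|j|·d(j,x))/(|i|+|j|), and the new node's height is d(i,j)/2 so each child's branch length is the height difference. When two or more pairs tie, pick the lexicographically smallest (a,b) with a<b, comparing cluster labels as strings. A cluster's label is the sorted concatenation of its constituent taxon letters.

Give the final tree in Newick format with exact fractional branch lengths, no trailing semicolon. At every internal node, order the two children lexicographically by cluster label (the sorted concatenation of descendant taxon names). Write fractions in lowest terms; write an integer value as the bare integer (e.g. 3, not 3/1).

((((I:3,X:3):11/2,J:17/2):29/6,(K:3,N:3):31/3):52/15,(R:5,U:5):59/5)

1. join I+X (d=6) ⇒ IX; edges |I|=3, |X|=3
  updated: d(IX,J)=17, d(IX,K)=26, d(IX,N)=25, d(IX,R)=31, d(IX,U)=85/2
2. join K+N (d=6) ⇒ KN; edges |K|=3, |N|=3
  updated: d(IX,KN)=51/2, d(J,KN)=29, d(KN,R)=55/2, d(KN,U)=26
3. join R+U (d=10) ⇒ RU; edges |R|=5, |U|=5
  updated: d(IX,RU)=147/4, d(J,RU)=41, d(KN,RU)=107/4
4. join IX+J (d=17) ⇒ IJX; edges |IX|=11/2, |J|=17/2
  updated: d(IJX,KN)=80/3, d(IJX,RU)=229/6
5. join IJX+KN (d=80/3) ⇒ IJKNX; edges |IJX|=29/6, |KN|=31/3
  updated: d(IJKNX,RU)=168/5
6. join IJKNX+RU (d=168/5) ⇒ IJKNRUX; edges |IJKNX|=52/15, |RU|=59/5
final tree: ((((I:3,X:3):11/2,J:17/2):29/6,(K:3,N:3):31/3):52/15,(R:5,U:5):59/5)
total length: 1993/30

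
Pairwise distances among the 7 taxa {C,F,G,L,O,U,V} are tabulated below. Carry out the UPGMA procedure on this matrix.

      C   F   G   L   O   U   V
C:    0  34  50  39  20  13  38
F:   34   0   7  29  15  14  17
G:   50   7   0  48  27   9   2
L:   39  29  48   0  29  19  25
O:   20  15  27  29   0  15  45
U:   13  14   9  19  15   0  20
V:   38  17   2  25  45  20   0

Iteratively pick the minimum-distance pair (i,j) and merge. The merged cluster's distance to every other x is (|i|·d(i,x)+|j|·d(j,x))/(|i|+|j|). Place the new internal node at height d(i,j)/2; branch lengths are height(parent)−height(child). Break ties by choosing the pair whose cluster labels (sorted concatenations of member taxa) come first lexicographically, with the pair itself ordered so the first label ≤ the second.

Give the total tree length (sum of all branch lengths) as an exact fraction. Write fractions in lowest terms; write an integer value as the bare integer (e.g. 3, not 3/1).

271/4

1. join G+V (d=2) ⇒ GV; edges |G|=1, |V|=1
  updated: d(C,GV)=44, d(F,GV)=12, d(GV,L)=73/2, d(GV,O)=36, d(GV,U)=29/2
2. join F+GV (d=12) ⇒ FGV; edges |F|=6, |GV|=5
  updated: d(C,FGV)=122/3, d(FGV,L)=34, d(FGV,O)=29, d(FGV,U)=43/3
3. join C+U (d=13) ⇒ CU; edges |C|=13/2, |U|=13/2
  updated: d(CU,FGV)=55/2, d(CU,L)=29, d(CU,O)=35/2
4. join CU+O (d=35/2) ⇒ COU; edges |CU|=9/4, |O|=35/4
  updated: d(COU,FGV)=28, d(COU,L)=29
5. join COU+FGV (d=28) ⇒ CFGOUV; edges |COU|=21/4, |FGV|=8
  updated: d(CFGOUV,L)=63/2
6. join CFGOUV+L (d=63/2) ⇒ CFGLOUV; edges |CFGOUV|=7/4, |L|=63/4
final tree: ((((C:13/2,U:13/2):9/4,O:35/4):21/4,(F:6,(G:1,V:1):5):8):7/4,L:63/4)
total length: 271/4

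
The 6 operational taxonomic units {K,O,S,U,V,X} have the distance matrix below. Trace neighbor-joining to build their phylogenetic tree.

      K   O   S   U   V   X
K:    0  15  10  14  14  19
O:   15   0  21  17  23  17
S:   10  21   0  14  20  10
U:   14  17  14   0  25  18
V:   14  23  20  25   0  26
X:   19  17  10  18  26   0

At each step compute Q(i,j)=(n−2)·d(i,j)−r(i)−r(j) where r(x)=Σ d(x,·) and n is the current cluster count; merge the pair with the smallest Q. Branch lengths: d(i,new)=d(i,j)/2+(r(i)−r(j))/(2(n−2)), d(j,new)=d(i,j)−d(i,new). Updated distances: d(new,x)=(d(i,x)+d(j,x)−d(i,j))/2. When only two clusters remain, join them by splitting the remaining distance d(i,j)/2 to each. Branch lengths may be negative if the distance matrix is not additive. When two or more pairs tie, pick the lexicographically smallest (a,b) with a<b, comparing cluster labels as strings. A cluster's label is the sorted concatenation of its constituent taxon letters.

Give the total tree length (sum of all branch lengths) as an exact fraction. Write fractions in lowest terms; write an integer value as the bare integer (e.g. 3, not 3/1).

iteration 1: select S,X (d=10, Q=-125); attach at lengths (25/8, 55/8); label the merged cluster SX
  updated: d(K,SX)=19/2, d(O,SX)=14, d(SX,U)=11, d(SX,V)=18
iteration 2: select K,V (d=14, Q=-181/2); attach at lengths (29/12, 139/12); label the merged cluster KV
  updated: d(KV,O)=12, d(KV,SX)=27/4, d(KV,U)=25/2
iteration 3: select KV,O (d=12, Q=-201/4); attach at lengths (49/16, 143/16); label the merged cluster KOV
  updated: d(KOV,SX)=35/8, d(KOV,U)=35/4
iteration 4: select KOV,SX (d=35/8, Q=-193/8); attach at lengths (17/16, 53/16); label the merged cluster KOSVX
  updated: d(KOSVX,U)=123/16
iteration 5: select KOSVX,U (d=123/16); attach at lengths (123/32, 123/32); label the merged cluster KOSUVX
final tree: ((((K:29/12,V:139/12):49/16,O:143/16):17/16,(S:25/8,X:55/8):53/16):123/32,U:123/32)
total length: 769/16

769/16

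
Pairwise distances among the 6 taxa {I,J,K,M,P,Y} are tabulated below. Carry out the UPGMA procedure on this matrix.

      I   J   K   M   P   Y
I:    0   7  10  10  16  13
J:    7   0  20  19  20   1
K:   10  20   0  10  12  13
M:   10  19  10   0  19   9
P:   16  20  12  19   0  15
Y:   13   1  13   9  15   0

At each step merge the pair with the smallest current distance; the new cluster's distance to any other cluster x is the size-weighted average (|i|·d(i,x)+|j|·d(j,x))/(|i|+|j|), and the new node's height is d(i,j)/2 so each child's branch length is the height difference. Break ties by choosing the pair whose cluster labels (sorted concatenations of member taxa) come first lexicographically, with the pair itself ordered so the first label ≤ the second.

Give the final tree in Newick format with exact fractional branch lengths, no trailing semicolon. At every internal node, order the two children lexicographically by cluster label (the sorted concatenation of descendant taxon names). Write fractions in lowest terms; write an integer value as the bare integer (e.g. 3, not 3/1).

(((I:5,(J:1/2,Y:1/2):9/2):7/4,(K:5,M:5):7/4):29/20,P:41/5)

1. join J+Y (d=1) ⇒ JY; edges |J|=1/2, |Y|=1/2
  updated: d(I,JY)=10, d(JY,K)=33/2, d(JY,M)=14, d(JY,P)=35/2
2. join I+JY (d=10) ⇒ IJY; edges |I|=5, |JY|=9/2
  updated: d(IJY,K)=43/3, d(IJY,M)=38/3, d(IJY,P)=17
3. join K+M (d=10) ⇒ KM; edges |K|=5, |M|=5
  updated: d(IJY,KM)=27/2, d(KM,P)=31/2
4. join IJY+KM (d=27/2) ⇒ IJKMY; edges |IJY|=7/4, |KM|=7/4
  updated: d(IJKMY,P)=82/5
5. join IJKMY+P (d=82/5) ⇒ IJKMPY; edges |IJKMY|=29/20, |P|=41/5
final tree: (((I:5,(J:1/2,Y:1/2):9/2):7/4,(K:5,M:5):7/4):29/20,P:41/5)
total length: 673/20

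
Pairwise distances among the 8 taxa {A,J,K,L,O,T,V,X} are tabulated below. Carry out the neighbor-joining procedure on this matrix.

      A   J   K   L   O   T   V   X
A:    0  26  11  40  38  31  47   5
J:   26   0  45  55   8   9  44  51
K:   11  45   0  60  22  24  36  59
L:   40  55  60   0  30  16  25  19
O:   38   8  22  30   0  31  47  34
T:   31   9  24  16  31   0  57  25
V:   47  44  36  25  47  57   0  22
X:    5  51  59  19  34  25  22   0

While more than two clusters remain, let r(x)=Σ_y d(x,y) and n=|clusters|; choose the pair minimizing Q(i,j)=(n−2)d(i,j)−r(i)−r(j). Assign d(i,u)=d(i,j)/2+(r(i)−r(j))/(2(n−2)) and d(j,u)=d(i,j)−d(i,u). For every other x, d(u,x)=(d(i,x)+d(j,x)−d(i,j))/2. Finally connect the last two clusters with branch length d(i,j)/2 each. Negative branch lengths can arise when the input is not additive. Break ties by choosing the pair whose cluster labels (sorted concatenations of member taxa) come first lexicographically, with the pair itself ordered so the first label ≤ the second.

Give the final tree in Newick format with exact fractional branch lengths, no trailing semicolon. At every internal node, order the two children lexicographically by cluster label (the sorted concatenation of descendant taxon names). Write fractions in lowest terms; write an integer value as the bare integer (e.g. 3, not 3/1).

(((((A:-1/4,K:45/4):533/48,((J:19/3,O:5/3):343/32,T:169/32):169/48):101/8,X:83/16):45/16,L:161/16):239/32,V:239/32)

1. join J+O (d=8, Q=-400) ⇒ JO; edges |J|=19/3, |O|=5/3
  updated: d(A,JO)=28, d(JO,K)=59/2, d(JO,L)=77/2, d(JO,T)=16, d(JO,V)=83/2, d(JO,X)=77/2
2. join A+K (d=11, Q=-653/2) ⇒ AK; edges |A|=-1/4, |K|=45/4
  updated: d(AK,JO)=93/4, d(AK,L)=89/2, d(AK,T)=22, d(AK,V)=36, d(AK,X)=53/2
3. join JO+T (d=16, Q=-919/4) ⇒ JOT; edges |JO|=343/32, |T|=169/32
  updated: d(AK,JOT)=117/8, d(JOT,L)=77/4, d(JOT,V)=165/4, d(JOT,X)=95/4
4. join AK+JOT (d=117/8, Q=-1413/8) ⇒ AJKOT; edges |AK|=533/48, |JOT|=169/48
  updated: d(AJKOT,L)=393/16, d(AJKOT,V)=501/16, d(AJKOT,X)=285/16
5. join AJKOT+X (d=285/16, Q=-775/8) ⇒ AJKOTX; edges |AJKOT|=101/8, |X|=83/16
  updated: d(AJKOTX,L)=103/8, d(AJKOTX,V)=71/4
6. join AJKOTX+L (d=103/8, Q=-445/8) ⇒ AJKLOTX; edges |AJKOTX|=45/16, |L|=161/16
  updated: d(AJKLOTX,V)=239/16
7. join AJKLOTX+V (d=239/16) ⇒ AJKLOTVX; edges |AJKLOTX|=239/32, |V|=239/32
final tree: (((((A:-1/4,K:45/4):533/48,((J:19/3,O:5/3):343/32,T:169/32):169/48):101/8,X:83/16):45/16,L:161/16):239/32,V:239/32)
total length: 381/4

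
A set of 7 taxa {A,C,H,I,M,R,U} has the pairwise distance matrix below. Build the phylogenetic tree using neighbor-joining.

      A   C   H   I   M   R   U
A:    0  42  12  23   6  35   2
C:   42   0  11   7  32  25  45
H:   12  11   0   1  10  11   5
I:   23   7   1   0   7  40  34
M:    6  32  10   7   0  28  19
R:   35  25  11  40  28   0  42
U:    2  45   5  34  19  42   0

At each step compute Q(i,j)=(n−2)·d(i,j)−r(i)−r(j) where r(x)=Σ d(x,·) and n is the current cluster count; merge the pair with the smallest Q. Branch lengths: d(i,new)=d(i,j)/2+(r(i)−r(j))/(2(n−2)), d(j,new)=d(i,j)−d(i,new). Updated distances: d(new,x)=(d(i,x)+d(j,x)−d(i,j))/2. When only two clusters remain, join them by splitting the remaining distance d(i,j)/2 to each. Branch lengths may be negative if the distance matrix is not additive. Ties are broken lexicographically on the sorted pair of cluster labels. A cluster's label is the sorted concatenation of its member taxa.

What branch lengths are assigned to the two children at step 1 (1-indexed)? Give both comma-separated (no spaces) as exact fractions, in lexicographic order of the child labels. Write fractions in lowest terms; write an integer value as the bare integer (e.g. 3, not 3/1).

iteration 1: select A,U (d=2, Q=-257); attach at lengths (-17/10, 37/10); label the merged cluster AU
  updated: d(AU,C)=85/2, d(AU,H)=15/2, d(AU,I)=55/2, d(AU,M)=23/2, d(AU,R)=75/2
iteration 2: select C,I (d=7, Q=-172); attach at lengths (63/8, -7/8); label the merged cluster CI
  updated: d(AU,CI)=63/2, d(CI,H)=5/2, d(CI,M)=16, d(CI,R)=29
iteration 3: select AU,M (d=23/2, Q=-119); attach at lengths (19/2, 2); label the merged cluster AMU
  updated: d(AMU,CI)=18, d(AMU,H)=3, d(AMU,R)=27
iteration 4: select AMU,CI (d=18, Q=-123/2); attach at lengths (69/8, 75/8); label the merged cluster ACIMU
  updated: d(ACIMU,H)=-25/4, d(ACIMU,R)=19
iteration 5: select ACIMU,H (d=-25/4, Q=-95/4); attach at lengths (7/8, -57/8); label the merged cluster ACHIMU
  updated: d(ACHIMU,R)=145/8
iteration 6: select ACHIMU,R (d=145/8); attach at lengths (145/16, 145/16); label the merged cluster ACHIMRU
final tree: (((((A:-17/10,U:37/10):19/2,M:2):69/8,(C:63/8,I:-7/8):75/8):7/8,H:-57/8):145/16,R:145/16)
total length: 403/8

-17/10,37/10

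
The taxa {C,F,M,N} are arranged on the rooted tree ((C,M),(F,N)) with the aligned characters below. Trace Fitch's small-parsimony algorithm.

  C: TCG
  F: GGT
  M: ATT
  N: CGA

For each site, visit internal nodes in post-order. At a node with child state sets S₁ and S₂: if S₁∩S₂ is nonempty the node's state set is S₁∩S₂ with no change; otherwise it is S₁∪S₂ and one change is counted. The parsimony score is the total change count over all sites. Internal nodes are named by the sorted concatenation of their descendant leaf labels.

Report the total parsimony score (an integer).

7

site 0, node CM: C={T} ∪ M={A} → {A,T} (+1)
site 0, node FN: F={G} ∪ N={C} → {C,G} (+1)
site 0, node CFMN: CM={A,T} ∪ FN={C,G} → {A,C,G,T} (+1)
site 1, node CM: C={C} ∪ M={T} → {C,T} (+1)
site 1, node FN: F={G} ∩ N={G} → {G} (+0)
site 1, node CFMN: CM={C,T} ∪ FN={G} → {C,G,T} (+1)
site 2, node CM: C={G} ∪ M={T} → {G,T} (+1)
site 2, node FN: F={T} ∪ N={A} → {A,T} (+1)
site 2, node CFMN: CM={G,T} ∩ FN={A,T} → {T} (+0)
per-site changes: [3, 2, 2]; total = 7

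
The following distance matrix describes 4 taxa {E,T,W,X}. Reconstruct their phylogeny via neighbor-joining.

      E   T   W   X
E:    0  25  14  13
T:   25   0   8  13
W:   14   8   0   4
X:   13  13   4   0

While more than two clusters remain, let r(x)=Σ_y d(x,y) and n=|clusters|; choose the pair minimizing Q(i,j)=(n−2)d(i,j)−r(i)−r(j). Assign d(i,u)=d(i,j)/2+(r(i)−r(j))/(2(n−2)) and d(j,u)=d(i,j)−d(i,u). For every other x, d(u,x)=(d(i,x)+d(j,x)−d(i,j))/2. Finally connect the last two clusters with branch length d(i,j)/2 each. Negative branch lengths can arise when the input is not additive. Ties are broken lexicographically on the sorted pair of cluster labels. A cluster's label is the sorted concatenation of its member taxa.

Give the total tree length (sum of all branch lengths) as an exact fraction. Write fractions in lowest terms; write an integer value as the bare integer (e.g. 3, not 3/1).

iteration 1: select E,X (d=13, Q=-56); attach at lengths (12, 1); label the merged cluster EX
  updated: d(EX,T)=25/2, d(EX,W)=5/2
iteration 2: select EX,T (d=25/2, Q=-23); attach at lengths (7/2, 9); label the merged cluster ETX
  updated: d(ETX,W)=-1
iteration 3: select ETX,W (d=-1); attach at lengths (-1/2, -1/2); label the merged cluster ETWX
final tree: (((E:12,X:1):7/2,T:9):-1/2,W:-1/2)
total length: 49/2

49/2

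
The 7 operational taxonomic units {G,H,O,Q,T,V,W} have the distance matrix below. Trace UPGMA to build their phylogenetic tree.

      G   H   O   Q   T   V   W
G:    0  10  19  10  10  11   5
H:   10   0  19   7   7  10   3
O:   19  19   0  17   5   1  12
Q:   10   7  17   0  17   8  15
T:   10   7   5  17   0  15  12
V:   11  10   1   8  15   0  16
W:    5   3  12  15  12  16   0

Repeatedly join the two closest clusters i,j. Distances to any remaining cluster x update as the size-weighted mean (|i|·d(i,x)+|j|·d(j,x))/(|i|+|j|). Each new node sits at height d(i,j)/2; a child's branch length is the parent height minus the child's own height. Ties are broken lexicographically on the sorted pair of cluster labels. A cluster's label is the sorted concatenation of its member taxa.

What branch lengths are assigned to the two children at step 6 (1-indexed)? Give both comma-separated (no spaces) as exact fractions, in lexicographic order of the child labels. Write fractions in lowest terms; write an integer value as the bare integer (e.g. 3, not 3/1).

step 1: merge (O,V) at d=1; branch lengths O→1/2, V→1/2; new cluster OV
  updated: d(G,OV)=15, d(H,OV)=29/2, d(OV,Q)=25/2, d(OV,T)=10, d(OV,W)=14
step 2: merge (H,W) at d=3; branch lengths H→3/2, W→3/2; new cluster HW
  updated: d(G,HW)=15/2, d(HW,OV)=57/4, d(HW,Q)=11, d(HW,T)=19/2
step 3: merge (G,HW) at d=15/2; branch lengths G→15/4, HW→9/4; new cluster GHW
  updated: d(GHW,OV)=29/2, d(GHW,Q)=32/3, d(GHW,T)=29/3
step 4: merge (GHW,T) at d=29/3; branch lengths GHW→13/12, T→29/6; new cluster GHTW
  updated: d(GHTW,OV)=107/8, d(GHTW,Q)=49/4
step 5: merge (GHTW,Q) at d=49/4; branch lengths GHTW→31/24, Q→49/8; new cluster GHQTW
  updated: d(GHQTW,OV)=66/5
step 6: merge (GHQTW,OV) at d=66/5; branch lengths GHQTW→19/40, OV→61/10; new cluster GHOQTVW
final tree: ((((G:15/4,(H:3/2,W:3/2):9/4):13/12,T:29/6):31/24,Q:49/8):19/40,(O:1/2,V:1/2):61/10)
total length: 3589/120

19/40,61/10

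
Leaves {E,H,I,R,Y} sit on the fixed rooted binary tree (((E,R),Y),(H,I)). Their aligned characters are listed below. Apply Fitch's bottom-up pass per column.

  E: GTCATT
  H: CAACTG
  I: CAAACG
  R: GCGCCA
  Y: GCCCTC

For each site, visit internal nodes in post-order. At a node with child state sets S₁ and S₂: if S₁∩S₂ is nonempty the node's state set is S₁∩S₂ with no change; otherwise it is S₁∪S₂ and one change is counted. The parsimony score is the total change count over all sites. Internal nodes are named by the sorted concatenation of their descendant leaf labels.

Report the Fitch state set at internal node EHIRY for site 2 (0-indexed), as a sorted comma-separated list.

site 0, node ER: E={G} ∩ R={G} → {G} (+0)
site 0, node ERY: ER={G} ∩ Y={G} → {G} (+0)
site 0, node HI: H={C} ∩ I={C} → {C} (+0)
site 0, node EHIRY: ERY={G} ∪ HI={C} → {C,G} (+1)
site 1, node ER: E={T} ∪ R={C} → {C,T} (+1)
site 1, node ERY: ER={C,T} ∩ Y={C} → {C} (+0)
site 1, node HI: H={A} ∩ I={A} → {A} (+0)
site 1, node EHIRY: ERY={C} ∪ HI={A} → {A,C} (+1)
site 2, node ER: E={C} ∪ R={G} → {C,G} (+1)
site 2, node ERY: ER={C,G} ∩ Y={C} → {C} (+0)
site 2, node HI: H={A} ∩ I={A} → {A} (+0)
site 2, node EHIRY: ERY={C} ∪ HI={A} → {A,C} (+1)
site 3, node ER: E={A} ∪ R={C} → {A,C} (+1)
site 3, node ERY: ER={A,C} ∩ Y={C} → {C} (+0)
site 3, node HI: H={C} ∪ I={A} → {A,C} (+1)
site 3, node EHIRY: ERY={C} ∩ HI={A,C} → {C} (+0)
site 4, node ER: E={T} ∪ R={C} → {C,T} (+1)
site 4, node ERY: ER={C,T} ∩ Y={T} → {T} (+0)
site 4, node HI: H={T} ∪ I={C} → {C,T} (+1)
site 4, node EHIRY: ERY={T} ∩ HI={C,T} → {T} (+0)
site 5, node ER: E={T} ∪ R={A} → {A,T} (+1)
site 5, node ERY: ER={A,T} ∪ Y={C} → {A,C,T} (+1)
site 5, node HI: H={G} ∩ I={G} → {G} (+0)
site 5, node EHIRY: ERY={A,C,T} ∪ HI={G} → {A,C,G,T} (+1)
per-site changes: [1, 2, 2, 2, 2, 3]; total = 12

A,C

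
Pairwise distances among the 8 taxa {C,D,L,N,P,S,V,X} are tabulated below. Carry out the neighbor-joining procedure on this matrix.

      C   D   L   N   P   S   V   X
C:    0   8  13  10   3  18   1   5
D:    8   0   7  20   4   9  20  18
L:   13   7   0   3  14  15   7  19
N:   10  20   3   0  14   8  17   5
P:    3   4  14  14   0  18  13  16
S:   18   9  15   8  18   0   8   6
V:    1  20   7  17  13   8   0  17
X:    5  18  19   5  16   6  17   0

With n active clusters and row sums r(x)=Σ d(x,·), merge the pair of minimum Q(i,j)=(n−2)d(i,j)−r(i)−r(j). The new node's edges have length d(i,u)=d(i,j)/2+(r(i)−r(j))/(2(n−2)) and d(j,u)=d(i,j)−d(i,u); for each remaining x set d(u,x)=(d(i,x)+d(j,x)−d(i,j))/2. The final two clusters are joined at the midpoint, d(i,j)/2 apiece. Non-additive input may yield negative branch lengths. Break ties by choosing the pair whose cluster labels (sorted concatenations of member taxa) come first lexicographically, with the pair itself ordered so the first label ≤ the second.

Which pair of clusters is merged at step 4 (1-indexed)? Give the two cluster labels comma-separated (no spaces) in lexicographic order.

S,X

iteration 1: select D,P (d=4, Q=-144); attach at lengths (7/3, 5/3); label the merged cluster DP
  updated: d(C,DP)=7/2, d(DP,L)=17/2, d(DP,N)=15, d(DP,S)=23/2, d(DP,V)=29/2, d(DP,X)=15
iteration 2: select C,V (d=1, Q=-110); attach at lengths (-9/10, 19/10); label the merged cluster CV
  updated: d(CV,DP)=17/2, d(CV,L)=19/2, d(CV,N)=13, d(CV,S)=25/2, d(CV,X)=21/2
iteration 3: select L,N (d=3, Q=-87); attach at lengths (23/8, 1/8); label the merged cluster LN
  updated: d(CV,LN)=39/4, d(DP,LN)=41/4, d(LN,S)=10, d(LN,X)=21/2
iteration 4: select S,X (d=6, Q=-64); attach at lengths (8/3, 10/3); label the merged cluster SX
  updated: d(CV,SX)=17/2, d(DP,SX)=41/4, d(LN,SX)=29/4
iteration 5: select CV,DP (d=17/2, Q=-155/4); attach at lengths (59/16, 77/16); label the merged cluster CDPV
  updated: d(CDPV,LN)=23/4, d(CDPV,SX)=41/8
iteration 6: select CDPV,LN (d=23/4, Q=-145/8); attach at lengths (29/16, 63/16); label the merged cluster CDLNPV
  updated: d(CDLNPV,SX)=53/16
iteration 7: select CDLNPV,SX (d=53/16); attach at lengths (53/32, 53/32); label the merged cluster CDLNPSVX
final tree: ((((C:-9/10,V:19/10):59/16,(D:7/3,P:5/3):77/16):29/16,(L:23/8,N:1/8):63/16):53/32,(S:8/3,X:10/3):53/32)
total length: 505/16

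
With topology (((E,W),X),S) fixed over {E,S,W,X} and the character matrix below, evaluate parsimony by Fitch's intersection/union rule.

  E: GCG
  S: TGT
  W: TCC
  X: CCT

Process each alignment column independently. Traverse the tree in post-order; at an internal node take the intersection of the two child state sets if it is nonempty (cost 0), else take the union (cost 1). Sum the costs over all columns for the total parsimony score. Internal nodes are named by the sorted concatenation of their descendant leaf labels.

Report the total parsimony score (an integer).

[col 0] EW: children E:{G}, W:{T} ∪→ {G,T}; cost 1
[col 0] EWX: children EW:{G,T}, X:{C} ∪→ {C,G,T}; cost 1
[col 0] ESWX: children EWX:{C,G,T}, S:{T} ∩→ {T}; cost 0
[col 1] EW: children E:{C}, W:{C} ∩→ {C}; cost 0
[col 1] EWX: children EW:{C}, X:{C} ∩→ {C}; cost 0
[col 1] ESWX: children EWX:{C}, S:{G} ∪→ {C,G}; cost 1
[col 2] EW: children E:{G}, W:{C} ∪→ {C,G}; cost 1
[col 2] EWX: children EW:{C,G}, X:{T} ∪→ {C,G,T}; cost 1
[col 2] ESWX: children EWX:{C,G,T}, S:{T} ∩→ {T}; cost 0
per-site changes: [2, 1, 2]; total = 5

5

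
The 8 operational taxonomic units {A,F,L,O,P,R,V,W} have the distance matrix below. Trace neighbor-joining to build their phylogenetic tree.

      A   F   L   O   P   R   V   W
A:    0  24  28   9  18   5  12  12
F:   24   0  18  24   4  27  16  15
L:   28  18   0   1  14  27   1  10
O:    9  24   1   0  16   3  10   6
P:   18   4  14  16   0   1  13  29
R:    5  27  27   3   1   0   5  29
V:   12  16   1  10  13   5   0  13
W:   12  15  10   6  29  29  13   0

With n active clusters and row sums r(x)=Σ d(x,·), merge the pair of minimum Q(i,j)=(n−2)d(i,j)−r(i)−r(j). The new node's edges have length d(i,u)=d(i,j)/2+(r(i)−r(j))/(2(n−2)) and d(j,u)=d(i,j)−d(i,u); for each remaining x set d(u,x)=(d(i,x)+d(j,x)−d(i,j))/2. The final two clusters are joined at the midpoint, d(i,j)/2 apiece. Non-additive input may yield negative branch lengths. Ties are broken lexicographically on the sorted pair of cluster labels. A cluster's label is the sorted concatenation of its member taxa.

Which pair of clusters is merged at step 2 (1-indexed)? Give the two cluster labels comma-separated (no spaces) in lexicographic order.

step 1: merge (F,P) at d=4, Q=-199; branch lengths F→19/4, P→-3/4; new cluster FP
  updated: d(A,FP)=19, d(FP,L)=14, d(FP,O)=18, d(FP,R)=12, d(FP,V)=25/2, d(FP,W)=20
step 2: merge (A,R) at d=5, Q=-141; branch lengths A→29/10, R→21/10; new cluster AR
  updated: d(AR,FP)=13, d(AR,L)=25, d(AR,O)=7/2, d(AR,V)=6, d(AR,W)=18
step 3: merge (AR,FP) at d=13, Q=-91; branch lengths AR→5, FP→8; new cluster AFPR
  updated: d(AFPR,L)=13, d(AFPR,O)=17/4, d(AFPR,V)=11/4, d(AFPR,W)=25/2
step 4: merge (AFPR,V) at d=11/4, Q=-51; branch lengths AFPR→7/3, V→5/12; new cluster AFPRV
  updated: d(AFPRV,L)=45/8, d(AFPRV,O)=23/4, d(AFPRV,W)=91/8
step 5: merge (AFPRV,L) at d=45/8, Q=-225/8; branch lengths AFPRV→139/32, L→41/32; new cluster AFLPRV
  updated: d(AFLPRV,O)=9/16, d(AFLPRV,W)=63/8
step 6: merge (AFLPRV,O) at d=9/16, Q=-231/16; branch lengths AFLPRV→39/32, O→-21/32; new cluster AFLOPRV
  updated: d(AFLOPRV,W)=213/32
step 7: merge (AFLOPRV,W) at d=213/32; branch lengths AFLOPRV→213/64, W→213/64; new cluster AFLOPRVW
final tree: ((((((A:29/10,R:21/10):5,(F:19/4,P:-3/4):8):7/3,V:5/12):139/32,L:41/32):39/32,O:-21/32):213/64,W:213/64)
total length: 1203/32

A,R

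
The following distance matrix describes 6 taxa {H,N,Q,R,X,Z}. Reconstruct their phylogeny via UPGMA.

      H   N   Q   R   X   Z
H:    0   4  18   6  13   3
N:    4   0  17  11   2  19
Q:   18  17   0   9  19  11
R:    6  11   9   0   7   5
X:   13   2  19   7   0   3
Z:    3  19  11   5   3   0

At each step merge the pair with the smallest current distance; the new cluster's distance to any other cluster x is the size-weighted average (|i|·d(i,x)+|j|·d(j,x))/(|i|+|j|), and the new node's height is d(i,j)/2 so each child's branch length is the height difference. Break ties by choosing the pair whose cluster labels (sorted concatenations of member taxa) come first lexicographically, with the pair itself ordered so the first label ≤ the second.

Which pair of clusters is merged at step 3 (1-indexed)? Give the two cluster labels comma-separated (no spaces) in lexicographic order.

1. join N+X (d=2) ⇒ NX; edges |N|=1, |X|=1
  updated: d(H,NX)=17/2, d(NX,Q)=18, d(NX,R)=9, d(NX,Z)=11
2. join H+Z (d=3) ⇒ HZ; edges |H|=3/2, |Z|=3/2
  updated: d(HZ,NX)=39/4, d(HZ,Q)=29/2, d(HZ,R)=11/2
3. join HZ+R (d=11/2) ⇒ HRZ; edges |HZ|=5/4, |R|=11/4
  updated: d(HRZ,NX)=19/2, d(HRZ,Q)=38/3
4. join HRZ+NX (d=19/2) ⇒ HNRXZ; edges |HRZ|=2, |NX|=15/4
  updated: d(HNRXZ,Q)=74/5
5. join HNRXZ+Q (d=74/5) ⇒ HNQRXZ; edges |HNRXZ|=53/20, |Q|=37/5
final tree: ((((H:3/2,Z:3/2):5/4,R:11/4):2,(N:1,X:1):15/4):53/20,Q:37/5)
total length: 124/5

HZ,R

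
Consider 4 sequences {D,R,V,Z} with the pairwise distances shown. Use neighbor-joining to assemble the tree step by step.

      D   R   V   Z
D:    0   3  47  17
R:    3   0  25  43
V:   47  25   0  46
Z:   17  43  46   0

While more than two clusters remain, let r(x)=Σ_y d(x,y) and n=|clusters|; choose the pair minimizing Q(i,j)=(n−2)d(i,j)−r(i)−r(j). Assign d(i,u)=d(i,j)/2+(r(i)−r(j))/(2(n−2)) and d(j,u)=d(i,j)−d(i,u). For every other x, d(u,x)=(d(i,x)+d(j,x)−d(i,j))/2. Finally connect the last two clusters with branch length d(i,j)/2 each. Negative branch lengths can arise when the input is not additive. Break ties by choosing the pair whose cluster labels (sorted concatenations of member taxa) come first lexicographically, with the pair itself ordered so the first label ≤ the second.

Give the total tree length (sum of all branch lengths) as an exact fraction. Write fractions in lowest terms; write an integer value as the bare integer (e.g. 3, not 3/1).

1. join D+Z (d=17, Q=-139) ⇒ DZ; edges |D|=-5/4, |Z|=73/4
  updated: d(DZ,R)=29/2, d(DZ,V)=38
2. join DZ+R (d=29/2, Q=-155/2) ⇒ DRZ; edges |DZ|=55/4, |R|=3/4
  updated: d(DRZ,V)=97/4
3. join DRZ+V (d=97/4) ⇒ DRVZ; edges |DRZ|=97/8, |V|=97/8
final tree: (((D:-5/4,Z:73/4):55/4,R:3/4):97/8,V:97/8)
total length: 223/4

223/4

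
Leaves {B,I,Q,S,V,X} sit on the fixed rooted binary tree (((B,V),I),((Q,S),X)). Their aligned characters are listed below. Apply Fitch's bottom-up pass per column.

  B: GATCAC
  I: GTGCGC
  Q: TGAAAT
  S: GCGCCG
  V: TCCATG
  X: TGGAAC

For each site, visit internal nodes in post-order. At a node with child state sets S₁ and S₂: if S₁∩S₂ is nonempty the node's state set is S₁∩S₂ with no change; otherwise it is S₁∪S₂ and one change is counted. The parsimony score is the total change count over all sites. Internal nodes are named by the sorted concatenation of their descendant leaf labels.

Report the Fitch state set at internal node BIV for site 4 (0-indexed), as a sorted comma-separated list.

site 0, node BV: B={G} ∪ V={T} → {G,T} (+1)
site 0, node BIV: BV={G,T} ∩ I={G} → {G} (+0)
site 0, node QS: Q={T} ∪ S={G} → {G,T} (+1)
site 0, node QSX: QS={G,T} ∩ X={T} → {T} (+0)
site 0, node BIQSVX: BIV={G} ∪ QSX={T} → {G,T} (+1)
site 1, node BV: B={A} ∪ V={C} → {A,C} (+1)
site 1, node BIV: BV={A,C} ∪ I={T} → {A,C,T} (+1)
site 1, node QS: Q={G} ∪ S={C} → {C,G} (+1)
site 1, node QSX: QS={C,G} ∩ X={G} → {G} (+0)
site 1, node BIQSVX: BIV={A,C,T} ∪ QSX={G} → {A,C,G,T} (+1)
site 2, node BV: B={T} ∪ V={C} → {C,T} (+1)
site 2, node BIV: BV={C,T} ∪ I={G} → {C,G,T} (+1)
site 2, node QS: Q={A} ∪ S={G} → {A,G} (+1)
site 2, node QSX: QS={A,G} ∩ X={G} → {G} (+0)
site 2, node BIQSVX: BIV={C,G,T} ∩ QSX={G} → {G} (+0)
site 3, node BV: B={C} ∪ V={A} → {A,C} (+1)
site 3, node BIV: BV={A,C} ∩ I={C} → {C} (+0)
site 3, node QS: Q={A} ∪ S={C} → {A,C} (+1)
site 3, node QSX: QS={A,C} ∩ X={A} → {A} (+0)
site 3, node BIQSVX: BIV={C} ∪ QSX={A} → {A,C} (+1)
site 4, node BV: B={A} ∪ V={T} → {A,T} (+1)
site 4, node BIV: BV={A,T} ∪ I={G} → {A,G,T} (+1)
site 4, node QS: Q={A} ∪ S={C} → {A,C} (+1)
site 4, node QSX: QS={A,C} ∩ X={A} → {A} (+0)
site 4, node BIQSVX: BIV={A,G,T} ∩ QSX={A} → {A} (+0)
site 5, node BV: B={C} ∪ V={G} → {C,G} (+1)
site 5, node BIV: BV={C,G} ∩ I={C} → {C} (+0)
site 5, node QS: Q={T} ∪ S={G} → {G,T} (+1)
site 5, node QSX: QS={G,T} ∪ X={C} → {C,G,T} (+1)
site 5, node BIQSVX: BIV={C} ∩ QSX={C,G,T} → {C} (+0)
per-site changes: [3, 4, 3, 3, 3, 3]; total = 19

A,G,T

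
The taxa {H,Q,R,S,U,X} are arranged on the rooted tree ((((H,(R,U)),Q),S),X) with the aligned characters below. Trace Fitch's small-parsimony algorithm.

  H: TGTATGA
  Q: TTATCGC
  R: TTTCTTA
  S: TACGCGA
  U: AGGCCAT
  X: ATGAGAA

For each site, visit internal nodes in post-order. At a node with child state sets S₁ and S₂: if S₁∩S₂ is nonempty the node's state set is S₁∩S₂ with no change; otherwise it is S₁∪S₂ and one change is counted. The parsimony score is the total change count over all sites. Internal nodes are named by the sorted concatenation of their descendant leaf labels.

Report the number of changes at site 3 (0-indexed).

site 0, node RU: R={T} ∪ U={A} → {A,T} (+1)
site 0, node HRU: H={T} ∩ RU={A,T} → {T} (+0)
site 0, node HQRU: HRU={T} ∩ Q={T} → {T} (+0)
site 0, node HQRSU: HQRU={T} ∩ S={T} → {T} (+0)
site 0, node HQRSUX: HQRSU={T} ∪ X={A} → {A,T} (+1)
site 1, node RU: R={T} ∪ U={G} → {G,T} (+1)
site 1, node HRU: H={G} ∩ RU={G,T} → {G} (+0)
site 1, node HQRU: HRU={G} ∪ Q={T} → {G,T} (+1)
site 1, node HQRSU: HQRU={G,T} ∪ S={A} → {A,G,T} (+1)
site 1, node HQRSUX: HQRSU={A,G,T} ∩ X={T} → {T} (+0)
site 2, node RU: R={T} ∪ U={G} → {G,T} (+1)
site 2, node HRU: H={T} ∩ RU={G,T} → {T} (+0)
site 2, node HQRU: HRU={T} ∪ Q={A} → {A,T} (+1)
site 2, node HQRSU: HQRU={A,T} ∪ S={C} → {A,C,T} (+1)
site 2, node HQRSUX: HQRSU={A,C,T} ∪ X={G} → {A,C,G,T} (+1)
site 3, node RU: R={C} ∩ U={C} → {C} (+0)
site 3, node HRU: H={A} ∪ RU={C} → {A,C} (+1)
site 3, node HQRU: HRU={A,C} ∪ Q={T} → {A,C,T} (+1)
site 3, node HQRSU: HQRU={A,C,T} ∪ S={G} → {A,C,G,T} (+1)
site 3, node HQRSUX: HQRSU={A,C,G,T} ∩ X={A} → {A} (+0)
site 4, node RU: R={T} ∪ U={C} → {C,T} (+1)
site 4, node HRU: H={T} ∩ RU={C,T} → {T} (+0)
site 4, node HQRU: HRU={T} ∪ Q={C} → {C,T} (+1)
site 4, node HQRSU: HQRU={C,T} ∩ S={C} → {C} (+0)
site 4, node HQRSUX: HQRSU={C} ∪ X={G} → {C,G} (+1)
site 5, node RU: R={T} ∪ U={A} → {A,T} (+1)
site 5, node HRU: H={G} ∪ RU={A,T} → {A,G,T} (+1)
site 5, node HQRU: HRU={A,G,T} ∩ Q={G} → {G} (+0)
site 5, node HQRSU: HQRU={G} ∩ S={G} → {G} (+0)
site 5, node HQRSUX: HQRSU={G} ∪ X={A} → {A,G} (+1)
site 6, node RU: R={A} ∪ U={T} → {A,T} (+1)
site 6, node HRU: H={A} ∩ RU={A,T} → {A} (+0)
site 6, node HQRU: HRU={A} ∪ Q={C} → {A,C} (+1)
site 6, node HQRSU: HQRU={A,C} ∩ S={A} → {A} (+0)
site 6, node HQRSUX: HQRSU={A} ∩ X={A} → {A} (+0)
per-site changes: [2, 3, 4, 3, 3, 3, 2]; total = 20

3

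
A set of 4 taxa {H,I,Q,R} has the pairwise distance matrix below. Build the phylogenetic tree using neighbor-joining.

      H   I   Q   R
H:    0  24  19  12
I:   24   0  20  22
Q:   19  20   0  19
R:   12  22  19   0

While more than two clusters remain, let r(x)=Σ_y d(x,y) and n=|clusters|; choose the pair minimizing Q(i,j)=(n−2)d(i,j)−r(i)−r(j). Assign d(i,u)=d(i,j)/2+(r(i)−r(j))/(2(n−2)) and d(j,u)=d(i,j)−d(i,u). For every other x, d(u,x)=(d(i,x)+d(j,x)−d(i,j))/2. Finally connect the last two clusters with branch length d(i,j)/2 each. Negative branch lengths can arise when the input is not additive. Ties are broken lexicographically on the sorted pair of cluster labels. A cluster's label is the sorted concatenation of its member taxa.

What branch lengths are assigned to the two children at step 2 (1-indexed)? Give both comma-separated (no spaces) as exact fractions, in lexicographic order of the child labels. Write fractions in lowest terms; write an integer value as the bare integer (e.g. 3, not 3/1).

1. join H+R (d=12, Q=-84) ⇒ HR; edges |H|=13/2, |R|=11/2
  updated: d(HR,I)=17, d(HR,Q)=13
2. join HR+I (d=17, Q=-50) ⇒ HIR; edges |HR|=5, |I|=12
  updated: d(HIR,Q)=8
3. join HIR+Q (d=8) ⇒ HIQR; edges |HIR|=4, |Q|=4
final tree: (((H:13/2,R:11/2):5,I:12):4,Q:4)
total length: 37

5,12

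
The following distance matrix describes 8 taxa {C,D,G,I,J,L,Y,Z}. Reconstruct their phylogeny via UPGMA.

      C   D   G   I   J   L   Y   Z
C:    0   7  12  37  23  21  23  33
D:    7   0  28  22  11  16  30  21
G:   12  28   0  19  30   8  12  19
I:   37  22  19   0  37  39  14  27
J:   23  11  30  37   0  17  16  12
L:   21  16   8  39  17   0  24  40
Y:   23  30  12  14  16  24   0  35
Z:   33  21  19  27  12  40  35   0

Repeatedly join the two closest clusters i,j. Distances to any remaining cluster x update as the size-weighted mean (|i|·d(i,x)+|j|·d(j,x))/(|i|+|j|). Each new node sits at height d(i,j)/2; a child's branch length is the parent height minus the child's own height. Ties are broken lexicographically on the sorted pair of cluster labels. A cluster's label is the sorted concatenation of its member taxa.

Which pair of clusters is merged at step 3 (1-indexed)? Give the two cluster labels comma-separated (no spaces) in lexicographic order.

iteration 1: select C,D (d=7); attach at lengths (7/2, 7/2); label the merged cluster CD
  updated: d(CD,G)=20, d(CD,I)=59/2, d(CD,J)=17, d(CD,L)=37/2, d(CD,Y)=53/2, d(CD,Z)=27
iteration 2: select G,L (d=8); attach at lengths (4, 4); label the merged cluster GL
  updated: d(CD,GL)=77/4, d(GL,I)=29, d(GL,J)=47/2, d(GL,Y)=18, d(GL,Z)=59/2
iteration 3: select J,Z (d=12); attach at lengths (6, 6); label the merged cluster JZ
  updated: d(CD,JZ)=22, d(GL,JZ)=53/2, d(I,JZ)=32, d(JZ,Y)=51/2
iteration 4: select I,Y (d=14); attach at lengths (7, 7); label the merged cluster IY
  updated: d(CD,IY)=28, d(GL,IY)=47/2, d(IY,JZ)=115/4
iteration 5: select CD,GL (d=77/4); attach at lengths (49/8, 45/8); label the merged cluster CDGL
  updated: d(CDGL,IY)=103/4, d(CDGL,JZ)=97/4
iteration 6: select CDGL,JZ (d=97/4); attach at lengths (5/2, 49/8); label the merged cluster CDGJLZ
  updated: d(CDGJLZ,IY)=107/4
iteration 7: select CDGJLZ,IY (d=107/4); attach at lengths (5/4, 51/8); label the merged cluster CDGIJLYZ
final tree: ((((C:7/2,D:7/2):49/8,(G:4,L:4):45/8):5/2,(J:6,Z:6):49/8):5/4,(I:7,Y:7):51/8)
total length: 69

J,Z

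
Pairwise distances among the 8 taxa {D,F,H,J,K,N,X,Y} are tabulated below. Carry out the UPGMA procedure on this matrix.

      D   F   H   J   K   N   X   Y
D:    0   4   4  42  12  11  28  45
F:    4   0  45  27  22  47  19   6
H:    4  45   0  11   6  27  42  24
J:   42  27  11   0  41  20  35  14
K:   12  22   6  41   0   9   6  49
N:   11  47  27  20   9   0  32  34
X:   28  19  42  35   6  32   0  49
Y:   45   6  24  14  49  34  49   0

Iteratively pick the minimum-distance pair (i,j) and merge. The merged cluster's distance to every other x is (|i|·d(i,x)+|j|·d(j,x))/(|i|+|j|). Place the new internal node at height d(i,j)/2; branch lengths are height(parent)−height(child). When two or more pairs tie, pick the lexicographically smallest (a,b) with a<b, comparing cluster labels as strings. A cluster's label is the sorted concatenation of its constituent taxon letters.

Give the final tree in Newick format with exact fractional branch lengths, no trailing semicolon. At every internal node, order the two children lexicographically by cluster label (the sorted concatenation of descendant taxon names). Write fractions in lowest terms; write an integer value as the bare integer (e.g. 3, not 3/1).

iteration 1: select D,F (d=4); attach at lengths (2, 2); label the merged cluster DF
  updated: d(DF,H)=49/2, d(DF,J)=69/2, d(DF,K)=17, d(DF,N)=29, d(DF,X)=47/2, d(DF,Y)=51/2
iteration 2: select H,K (d=6); attach at lengths (3, 3); label the merged cluster HK
  updated: d(DF,HK)=83/4, d(HK,J)=26, d(HK,N)=18, d(HK,X)=24, d(HK,Y)=73/2
iteration 3: select J,Y (d=14); attach at lengths (7, 7); label the merged cluster JY
  updated: d(DF,JY)=30, d(HK,JY)=125/4, d(JY,N)=27, d(JY,X)=42
iteration 4: select HK,N (d=18); attach at lengths (6, 9); label the merged cluster HKN
  updated: d(DF,HKN)=47/2, d(HKN,JY)=179/6, d(HKN,X)=80/3
iteration 5: select DF,HKN (d=47/2); attach at lengths (39/4, 11/4); label the merged cluster DFHKN
  updated: d(DFHKN,JY)=299/10, d(DFHKN,X)=127/5
iteration 6: select DFHKN,X (d=127/5); attach at lengths (19/20, 127/10); label the merged cluster DFHKNX
  updated: d(DFHKNX,JY)=383/12
iteration 7: select DFHKNX,JY (d=383/12); attach at lengths (391/120, 215/24); label the merged cluster DFHJKNXY
final tree: ((((D:2,F:2):39/4,((H:3,K:3):6,N:9):11/4):19/20,X:127/10):391/120,(J:7,Y:7):215/24)
total length: 2321/30

((((D:2,F:2):39/4,((H:3,K:3):6,N:9):11/4):19/20,X:127/10):391/120,(J:7,Y:7):215/24)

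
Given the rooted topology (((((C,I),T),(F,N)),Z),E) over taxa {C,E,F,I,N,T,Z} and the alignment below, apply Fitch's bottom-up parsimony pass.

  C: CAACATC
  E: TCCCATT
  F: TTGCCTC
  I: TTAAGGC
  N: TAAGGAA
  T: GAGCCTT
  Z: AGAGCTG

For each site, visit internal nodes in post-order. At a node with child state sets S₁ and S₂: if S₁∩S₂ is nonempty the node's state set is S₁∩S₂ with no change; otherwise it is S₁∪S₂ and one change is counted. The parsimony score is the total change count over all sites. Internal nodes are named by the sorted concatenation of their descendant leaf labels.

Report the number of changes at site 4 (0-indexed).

4

site 0, node CI: C={C} ∪ I={T} → {C,T} (+1)
site 0, node CIT: CI={C,T} ∪ T={G} → {C,G,T} (+1)
site 0, node FN: F={T} ∩ N={T} → {T} (+0)
site 0, node CFINT: CIT={C,G,T} ∩ FN={T} → {T} (+0)
site 0, node CFINTZ: CFINT={T} ∪ Z={A} → {A,T} (+1)
site 0, node CEFINTZ: CFINTZ={A,T} ∩ E={T} → {T} (+0)
site 1, node CI: C={A} ∪ I={T} → {A,T} (+1)
site 1, node CIT: CI={A,T} ∩ T={A} → {A} (+0)
site 1, node FN: F={T} ∪ N={A} → {A,T} (+1)
site 1, node CFINT: CIT={A} ∩ FN={A,T} → {A} (+0)
site 1, node CFINTZ: CFINT={A} ∪ Z={G} → {A,G} (+1)
site 1, node CEFINTZ: CFINTZ={A,G} ∪ E={C} → {A,C,G} (+1)
site 2, node CI: C={A} ∩ I={A} → {A} (+0)
site 2, node CIT: CI={A} ∪ T={G} → {A,G} (+1)
site 2, node FN: F={G} ∪ N={A} → {A,G} (+1)
site 2, node CFINT: CIT={A,G} ∩ FN={A,G} → {A,G} (+0)
site 2, node CFINTZ: CFINT={A,G} ∩ Z={A} → {A} (+0)
site 2, node CEFINTZ: CFINTZ={A} ∪ E={C} → {A,C} (+1)
site 3, node CI: C={C} ∪ I={A} → {A,C} (+1)
site 3, node CIT: CI={A,C} ∩ T={C} → {C} (+0)
site 3, node FN: F={C} ∪ N={G} → {C,G} (+1)
site 3, node CFINT: CIT={C} ∩ FN={C,G} → {C} (+0)
site 3, node CFINTZ: CFINT={C} ∪ Z={G} → {C,G} (+1)
site 3, node CEFINTZ: CFINTZ={C,G} ∩ E={C} → {C} (+0)
site 4, node CI: C={A} ∪ I={G} → {A,G} (+1)
site 4, node CIT: CI={A,G} ∪ T={C} → {A,C,G} (+1)
site 4, node FN: F={C} ∪ N={G} → {C,G} (+1)
site 4, node CFINT: CIT={A,C,G} ∩ FN={C,G} → {C,G} (+0)
site 4, node CFINTZ: CFINT={C,G} ∩ Z={C} → {C} (+0)
site 4, node CEFINTZ: CFINTZ={C} ∪ E={A} → {A,C} (+1)
site 5, node CI: C={T} ∪ I={G} → {G,T} (+1)
site 5, node CIT: CI={G,T} ∩ T={T} → {T} (+0)
site 5, node FN: F={T} ∪ N={A} → {A,T} (+1)
site 5, node CFINT: CIT={T} ∩ FN={A,T} → {T} (+0)
site 5, node CFINTZ: CFINT={T} ∩ Z={T} → {T} (+0)
site 5, node CEFINTZ: CFINTZ={T} ∩ E={T} → {T} (+0)
site 6, node CI: C={C} ∩ I={C} → {C} (+0)
site 6, node CIT: CI={C} ∪ T={T} → {C,T} (+1)
site 6, node FN: F={C} ∪ N={A} → {A,C} (+1)
site 6, node CFINT: CIT={C,T} ∩ FN={A,C} → {C} (+0)
site 6, node CFINTZ: CFINT={C} ∪ Z={G} → {C,G} (+1)
site 6, node CEFINTZ: CFINTZ={C,G} ∪ E={T} → {C,G,T} (+1)
per-site changes: [3, 4, 3, 3, 4, 2, 4]; total = 23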